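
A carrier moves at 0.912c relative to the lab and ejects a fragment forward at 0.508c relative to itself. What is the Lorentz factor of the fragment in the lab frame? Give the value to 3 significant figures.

γ ≈ 4.14

u_lab = (0.508 + 0.912)/(1 + 0.508×0.912) = 1.420/1.46330 = 0.970412
γ = 1/√(1 − 0.970412²) = 4.14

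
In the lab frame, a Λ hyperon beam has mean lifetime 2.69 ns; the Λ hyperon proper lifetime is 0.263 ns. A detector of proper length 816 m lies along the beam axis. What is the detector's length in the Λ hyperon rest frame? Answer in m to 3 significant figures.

L ≈ 79.8 m

Time dilation ⇒ γ = Δt/τ₀ = 2.69/0.263 = 10.228
Length contraction: L = L₀/γ = 816/10.228 = 79.8 m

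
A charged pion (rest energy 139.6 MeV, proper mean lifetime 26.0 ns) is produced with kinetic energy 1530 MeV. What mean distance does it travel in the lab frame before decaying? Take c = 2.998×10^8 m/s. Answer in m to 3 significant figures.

γ = 1 + K/(m₀c²) = 1 + 1530/139.6 = 11.960
β = √(1 − 1/γ²) = 0.99650
Dilated lifetime: γτ₀ = 11.960 × 26.0 ns = 310.96 ns
d = βc·γτ₀ = 0.99650 × (2.998×10^8 m/s) × 3.1096×10^-7 s = 92.9 m

d ≈ 92.9 m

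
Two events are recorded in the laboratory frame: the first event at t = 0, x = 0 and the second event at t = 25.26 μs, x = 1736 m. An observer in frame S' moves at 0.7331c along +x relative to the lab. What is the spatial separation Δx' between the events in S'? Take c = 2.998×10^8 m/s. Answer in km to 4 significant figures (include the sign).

γ = 1/√(1 − 0.7331²) = 1.47033
Δx' = γ(Δx − vΔt) = 1.47033 × (1736 m − 0.7331×(2.998×10^8 m/s)×25.26×10^-6 s)
= 1.47033 × (-3815.73 m) = -5.610 km

Δx' ≈ -5.610 km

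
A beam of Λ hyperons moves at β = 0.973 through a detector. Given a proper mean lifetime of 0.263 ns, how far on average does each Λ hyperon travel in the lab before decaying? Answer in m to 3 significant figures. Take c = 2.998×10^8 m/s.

d ≈ 0.332 m

γ = 1/√(1 − 0.973²) = 4.3327
Dilated lifetime: Δt = γτ₀ = 4.3327 × 0.263 ns = 1.1395 ns
d = vΔt = 0.973c × 1.1395 ns = 2.9171×10^8 m/s × 1.1395×10^-9 s = 0.332 m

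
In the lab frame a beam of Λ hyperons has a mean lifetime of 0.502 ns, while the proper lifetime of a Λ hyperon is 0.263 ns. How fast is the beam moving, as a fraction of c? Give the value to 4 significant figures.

β ≈ 0.8518

γ = Δt/τ₀ = 0.502/0.263 = 1.90875
β = √(1 − 1/γ²) = √(1 − 1/1.90875²) = 0.8518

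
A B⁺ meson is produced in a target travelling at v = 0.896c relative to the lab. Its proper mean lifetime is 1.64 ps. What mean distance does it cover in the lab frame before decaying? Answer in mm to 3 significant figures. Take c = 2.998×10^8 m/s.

γ = 1/√(1 − 0.896²) = 2.2520
Dilated lifetime: Δt = γτ₀ = 2.2520 × 1.64 ps = 3.6932 ps
d = vΔt = 0.896c × 3.6932 ps = 2.6862×10^8 m/s × 3.6932×10^-12 s = 0.992 mm

d ≈ 0.992 mm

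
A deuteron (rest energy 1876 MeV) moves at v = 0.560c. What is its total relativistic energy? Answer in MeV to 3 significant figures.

E ≈ 2260 MeV

γ = 1/√(1 − 0.560²) = 1.2070
E = γm₀c² = 1.2070 × 1876 MeV = 2260 MeV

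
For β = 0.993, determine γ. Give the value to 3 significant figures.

γ ≈ 8.47

γ = 1/√(1 − β²) = 1/√(1 − 0.993²) = 1/√(0.013951) = 8.47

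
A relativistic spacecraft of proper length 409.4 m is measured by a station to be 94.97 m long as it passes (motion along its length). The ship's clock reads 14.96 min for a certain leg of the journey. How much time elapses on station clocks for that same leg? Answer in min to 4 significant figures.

Δt ≈ 64.49 min

Length contraction ⇒ γ = L₀/L = 409.4/94.97 = 4.31084
Time dilation: Δt = γτ₀ = 4.31084 × 14.96 min = 64.49 min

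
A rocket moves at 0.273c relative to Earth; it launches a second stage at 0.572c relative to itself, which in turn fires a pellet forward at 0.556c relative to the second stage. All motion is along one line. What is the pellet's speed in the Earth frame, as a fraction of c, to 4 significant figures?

Compose boost 2: (0.572 + 0.273)/(1 + 0.572×0.273) = 0.8450/1.15616 = 0.730870
Compose boost 3: (0.556 + 0.730870)/(1 + 0.556×0.730870) = 1.28687/1.40636 = 0.9150

u ≈ 0.9150c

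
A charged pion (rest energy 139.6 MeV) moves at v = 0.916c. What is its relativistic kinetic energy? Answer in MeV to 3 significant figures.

γ = 1/√(1 − 0.916²) = 2.4927
K = (γ − 1)m₀c² = (2.4927 − 1) × 139.6 MeV = 1.4927 × 139.6 MeV = 208 MeV

K ≈ 208 MeV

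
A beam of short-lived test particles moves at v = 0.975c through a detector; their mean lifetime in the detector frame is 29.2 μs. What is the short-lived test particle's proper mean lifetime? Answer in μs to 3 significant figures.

γ = 1/√(1 − 0.975²) = 4.5004
Proper time: τ₀ = Δt/γ = 29.2/4.5004 = 6.49 μs

τ₀ ≈ 6.49 μs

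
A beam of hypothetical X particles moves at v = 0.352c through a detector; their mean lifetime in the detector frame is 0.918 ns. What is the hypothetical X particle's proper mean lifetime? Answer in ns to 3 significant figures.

τ₀ ≈ 0.859 ns

γ = 1/√(1 − 0.352²) = 1.0684
Proper time: τ₀ = Δt/γ = 0.918/1.0684 = 0.859 ns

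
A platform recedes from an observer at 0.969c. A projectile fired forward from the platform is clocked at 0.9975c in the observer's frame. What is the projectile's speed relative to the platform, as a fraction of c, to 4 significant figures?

u' ≈ 0.8527c

Inverse velocity addition: u' = (u − v)/(1 − uv/c²)
= (0.9975 − 0.969)/(1 − 0.9975×0.969) = 0.02850/0.0334225 = 0.8527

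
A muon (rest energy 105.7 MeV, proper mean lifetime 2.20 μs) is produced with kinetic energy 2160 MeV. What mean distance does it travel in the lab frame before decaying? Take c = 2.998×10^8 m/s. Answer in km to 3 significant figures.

γ = 1 + K/(m₀c²) = 1 + 2160/105.7 = 21.435
β = √(1 − 1/γ²) = 0.99891
Dilated lifetime: γτ₀ = 21.435 × 2.20 μs = 47.157 μs
d = βc·γτ₀ = 0.99891 × (2.998×10^8 m/s) × 4.7157×10^-5 s = 14.1 km

d ≈ 14.1 km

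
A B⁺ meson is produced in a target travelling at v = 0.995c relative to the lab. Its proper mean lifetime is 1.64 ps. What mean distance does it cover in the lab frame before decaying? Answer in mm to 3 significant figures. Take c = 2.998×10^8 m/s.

γ = 1/√(1 − 0.995²) = 10.013
Dilated lifetime: Δt = γτ₀ = 10.013 × 1.64 ps = 16.421 ps
d = vΔt = 0.995c × 16.421 ps = 2.9830×10^8 m/s × 1.6421×10^-11 s = 4.90 mm

d ≈ 4.90 mm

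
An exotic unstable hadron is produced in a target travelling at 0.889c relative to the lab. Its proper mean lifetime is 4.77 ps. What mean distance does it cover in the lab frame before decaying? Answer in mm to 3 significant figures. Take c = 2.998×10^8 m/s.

d ≈ 2.78 mm

γ = 1/√(1 − 0.889²) = 2.1838
Dilated lifetime: Δt = γτ₀ = 2.1838 × 4.77 ps = 10.417 ps
d = vΔt = 0.889c × 10.417 ps = 2.6652×10^8 m/s × 1.0417×10^-11 s = 2.78 mm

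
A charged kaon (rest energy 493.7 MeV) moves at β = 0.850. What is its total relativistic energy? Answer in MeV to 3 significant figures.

E ≈ 937 MeV

γ = 1/√(1 − 0.850²) = 1.8983
E = γm₀c² = 1.8983 × 493.7 MeV = 937 MeV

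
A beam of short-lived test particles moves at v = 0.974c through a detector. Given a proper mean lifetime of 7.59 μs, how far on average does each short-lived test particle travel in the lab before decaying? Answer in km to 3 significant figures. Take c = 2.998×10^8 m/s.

γ = 1/√(1 − 0.974²) = 4.4141
Dilated lifetime: Δt = γτ₀ = 4.4141 × 7.59 μs = 33.503 μs
d = vΔt = 0.974c × 33.503 μs = 2.9201×10^8 m/s × 3.3503×10^-5 s = 9.78 km

d ≈ 9.78 km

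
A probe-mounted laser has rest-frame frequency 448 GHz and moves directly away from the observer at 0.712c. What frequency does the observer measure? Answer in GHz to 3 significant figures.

f_obs ≈ 184 GHz

Relativistic Doppler: f_obs = f_src √((1−β)/(1+β))
= 448 × √(0.28800/1.7120) = 448 × 0.41015 = 184 GHz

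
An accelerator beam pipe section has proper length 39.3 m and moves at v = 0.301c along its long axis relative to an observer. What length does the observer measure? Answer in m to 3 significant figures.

L ≈ 37.5 m

γ = 1/√(1 − 0.301²) = 1.0486
Length contraction: L = L₀/γ = 39.3/1.0486 = 37.5 m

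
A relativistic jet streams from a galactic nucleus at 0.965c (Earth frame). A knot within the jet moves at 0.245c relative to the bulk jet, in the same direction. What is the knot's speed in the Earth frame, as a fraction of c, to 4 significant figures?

u ≈ 0.9786c

Relativistic velocity addition: u = (u' + v)/(1 + u'v/c²)
= (0.245 + 0.965)/(1 + 0.245×0.965) = 1.210/1.23643 = 0.9786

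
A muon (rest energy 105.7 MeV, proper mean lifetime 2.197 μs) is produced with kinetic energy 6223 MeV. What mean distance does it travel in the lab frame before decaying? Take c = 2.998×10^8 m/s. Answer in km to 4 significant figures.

d ≈ 39.43 km

γ = 1 + K/(m₀c²) = 1 + 6223/105.7 = 59.8742
β = √(1 − 1/γ²) = 0.999861
Dilated lifetime: γτ₀ = 59.8742 × 2.197 μs = 131.544 μs
d = βc·γτ₀ = 0.999861 × (2.998×10^8 m/s) × 0.000131544 s = 39.43 km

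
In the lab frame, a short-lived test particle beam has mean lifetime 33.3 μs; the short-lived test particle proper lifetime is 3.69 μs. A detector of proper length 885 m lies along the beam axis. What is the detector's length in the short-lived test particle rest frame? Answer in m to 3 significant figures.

Time dilation ⇒ γ = Δt/τ₀ = 33.3/3.69 = 9.0244
Length contraction: L = L₀/γ = 885/9.0244 = 98.1 m

L ≈ 98.1 m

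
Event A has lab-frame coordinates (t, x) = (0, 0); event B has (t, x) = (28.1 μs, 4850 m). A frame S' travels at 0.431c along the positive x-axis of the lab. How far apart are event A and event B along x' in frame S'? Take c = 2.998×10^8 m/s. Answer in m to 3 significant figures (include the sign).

γ = 1/√(1 − 0.431²) = 1.1082
Δx' = γ(Δx − vΔt) = 1.1082 × (4850 m − 0.431×(2.998×10^8 m/s)×28.1×10^-6 s)
= 1.1082 × (1219.1 m) = 1350 m

Δx' ≈ 1350 m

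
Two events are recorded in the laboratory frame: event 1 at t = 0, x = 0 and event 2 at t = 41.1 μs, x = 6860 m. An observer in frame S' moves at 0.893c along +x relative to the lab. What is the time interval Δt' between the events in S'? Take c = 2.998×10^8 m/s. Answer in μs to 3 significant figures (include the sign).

Δt' ≈ 45.9 μs

γ = 1/√(1 − 0.893²) = 2.2219
Δt' = γ(Δt − vΔx/c²) = 2.2219 × (41.1 μs − 0.893×6860 m / (2.998×10^8 m/s))
= 2.2219 × (20.666 μs) = 45.9 μs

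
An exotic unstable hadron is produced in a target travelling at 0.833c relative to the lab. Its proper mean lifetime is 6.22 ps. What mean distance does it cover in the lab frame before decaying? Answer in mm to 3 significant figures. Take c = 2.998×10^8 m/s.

d ≈ 2.81 mm

γ = 1/√(1 − 0.833²) = 1.8074
Dilated lifetime: Δt = γτ₀ = 1.8074 × 6.22 ps = 11.242 ps
d = vΔt = 0.833c × 11.242 ps = 2.4973×10^8 m/s × 1.1242×10^-11 s = 2.81 mm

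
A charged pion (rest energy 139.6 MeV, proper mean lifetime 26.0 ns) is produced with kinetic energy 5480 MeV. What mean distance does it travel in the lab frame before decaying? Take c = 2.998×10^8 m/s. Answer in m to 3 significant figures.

γ = 1 + K/(m₀c²) = 1 + 5480/139.6 = 40.255
β = √(1 − 1/γ²) = 0.99969
Dilated lifetime: γτ₀ = 40.255 × 26.0 ns = 1046.6 ns
d = βc·γτ₀ = 0.99969 × (2.998×10^8 m/s) × 1.0466×10^-6 s = 314 m

d ≈ 314 m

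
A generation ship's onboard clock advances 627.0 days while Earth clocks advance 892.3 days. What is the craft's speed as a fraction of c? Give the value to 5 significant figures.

β ≈ 0.71151

γ = Δt/τ₀ = 892.3/627.0 = 1.423126
β = √(1 − 1/γ²) = √(1 − 1/1.423126²) = 0.71151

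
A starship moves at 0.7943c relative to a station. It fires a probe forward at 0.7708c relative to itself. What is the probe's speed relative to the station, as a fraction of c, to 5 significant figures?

u ≈ 0.97076c

Relativistic velocity addition: u = (u' + v)/(1 + u'v/c²)
= (0.7708 + 0.7943)/(1 + 0.7708×0.7943) = 1.5651/1.612246 = 0.97076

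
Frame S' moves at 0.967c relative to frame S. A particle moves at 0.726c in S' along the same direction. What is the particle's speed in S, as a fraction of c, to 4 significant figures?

u ≈ 0.9947c

Relativistic velocity addition: u = (u' + v)/(1 + u'v/c²)
= (0.726 + 0.967)/(1 + 0.726×0.967) = 1.693/1.70204 = 0.9947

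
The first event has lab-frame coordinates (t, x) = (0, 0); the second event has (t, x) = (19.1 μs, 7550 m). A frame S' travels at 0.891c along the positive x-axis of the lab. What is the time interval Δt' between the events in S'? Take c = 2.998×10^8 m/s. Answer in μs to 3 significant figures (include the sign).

γ = 1/√(1 − 0.891²) = 2.2026
Δt' = γ(Δt − vΔx/c²) = 2.2026 × (19.1 μs − 0.891×7550 m / (2.998×10^8 m/s))
= 2.2026 × (-3.3385 μs) = -7.35 μs

Δt' ≈ -7.35 μs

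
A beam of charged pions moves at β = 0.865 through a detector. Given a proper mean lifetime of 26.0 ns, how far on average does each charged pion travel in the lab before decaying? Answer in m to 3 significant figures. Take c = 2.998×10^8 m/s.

γ = 1/√(1 − 0.865²) = 1.9929
Dilated lifetime: Δt = γτ₀ = 1.9929 × 26.0 ns = 51.816 ns
d = vΔt = 0.865c × 51.816 ns = 2.5933×10^8 m/s × 5.1816×10^-8 s = 13.4 m

d ≈ 13.4 m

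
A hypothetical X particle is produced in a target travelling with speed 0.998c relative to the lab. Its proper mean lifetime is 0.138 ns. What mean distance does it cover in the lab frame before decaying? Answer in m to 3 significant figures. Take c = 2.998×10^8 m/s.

γ = 1/√(1 − 0.998²) = 15.819
Dilated lifetime: Δt = γτ₀ = 15.819 × 0.138 ns = 2.1831 ns
d = vΔt = 0.998c × 2.1831 ns = 2.9920×10^8 m/s × 2.1831×10^-9 s = 0.653 m

d ≈ 0.653 m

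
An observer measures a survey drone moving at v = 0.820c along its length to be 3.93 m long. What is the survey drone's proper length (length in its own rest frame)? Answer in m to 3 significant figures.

γ = 1/√(1 − 0.820²) = 1.7471
L₀ = γL = 1.7471 × 3.93 = 6.87 m

L₀ ≈ 6.87 m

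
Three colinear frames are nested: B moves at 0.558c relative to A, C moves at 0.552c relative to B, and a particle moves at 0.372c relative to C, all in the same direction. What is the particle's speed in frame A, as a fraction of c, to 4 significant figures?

Compose boost 2: (0.552 + 0.558)/(1 + 0.552×0.558) = 1.110/1.30802 = 0.848613
Compose boost 3: (0.372 + 0.848613)/(1 + 0.372×0.848613) = 1.22061/1.31568 = 0.9277

u ≈ 0.9277c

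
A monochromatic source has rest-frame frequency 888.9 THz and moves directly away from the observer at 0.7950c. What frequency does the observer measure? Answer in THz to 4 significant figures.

f_obs ≈ 300.4 THz

Relativistic Doppler: f_obs = f_src √((1−β)/(1+β))
= 888.9 × √(0.205000/1.79500) = 888.9 × 0.337944 = 300.4 THz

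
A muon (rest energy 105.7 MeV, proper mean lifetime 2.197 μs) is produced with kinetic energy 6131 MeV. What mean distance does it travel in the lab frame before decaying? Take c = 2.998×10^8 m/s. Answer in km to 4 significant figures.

γ = 1 + K/(m₀c²) = 1 + 6131/105.7 = 59.0038
β = √(1 − 1/γ²) = 0.999856
Dilated lifetime: γτ₀ = 59.0038 × 2.197 μs = 129.631 μs
d = βc·γτ₀ = 0.999856 × (2.998×10^8 m/s) × 0.000129631 s = 38.86 km

d ≈ 38.86 km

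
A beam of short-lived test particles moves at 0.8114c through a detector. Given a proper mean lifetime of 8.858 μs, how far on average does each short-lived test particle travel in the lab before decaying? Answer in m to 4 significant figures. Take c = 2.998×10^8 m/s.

d ≈ 3687 m

γ = 1/√(1 − 0.8114²) = 1.71089
Dilated lifetime: Δt = γτ₀ = 1.71089 × 8.858 μs = 15.1551 μs
d = vΔt = 0.8114c × 15.1551 μs = 2.43258×10^8 m/s × 1.51551×10^-5 s = 3687 m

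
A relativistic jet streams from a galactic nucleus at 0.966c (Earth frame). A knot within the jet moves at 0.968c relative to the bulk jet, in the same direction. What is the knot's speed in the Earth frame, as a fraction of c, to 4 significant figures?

Relativistic velocity addition: u = (u' + v)/(1 + u'v/c²)
= (0.968 + 0.966)/(1 + 0.968×0.966) = 1.934/1.93509 = 0.9994

u ≈ 0.9994c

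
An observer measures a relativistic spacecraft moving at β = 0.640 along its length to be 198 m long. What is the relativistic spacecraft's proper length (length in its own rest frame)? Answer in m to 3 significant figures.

γ = 1/√(1 − 0.640²) = 1.3014
L₀ = γL = 1.3014 × 198 = 258 m

L₀ ≈ 258 m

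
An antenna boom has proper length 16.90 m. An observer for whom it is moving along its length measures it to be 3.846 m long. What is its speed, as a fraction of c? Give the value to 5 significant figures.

γ = L₀/L = 16.90/3.846 = 4.394176
β = √(1 − 1/γ²) = 0.97376

β ≈ 0.97376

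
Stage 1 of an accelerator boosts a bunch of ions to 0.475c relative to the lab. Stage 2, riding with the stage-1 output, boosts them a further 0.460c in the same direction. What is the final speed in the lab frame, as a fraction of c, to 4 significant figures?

u ≈ 0.7673c

Compose boost 2: (0.460 + 0.475)/(1 + 0.460×0.475) = 0.9350/1.21850 = 0.7673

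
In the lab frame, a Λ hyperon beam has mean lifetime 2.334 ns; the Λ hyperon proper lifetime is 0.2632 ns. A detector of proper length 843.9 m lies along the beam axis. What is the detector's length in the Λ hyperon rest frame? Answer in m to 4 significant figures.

Time dilation ⇒ γ = Δt/τ₀ = 2.334/0.2632 = 8.86778
Length contraction: L = L₀/γ = 843.9/8.86778 = 95.16 m

L ≈ 95.16 m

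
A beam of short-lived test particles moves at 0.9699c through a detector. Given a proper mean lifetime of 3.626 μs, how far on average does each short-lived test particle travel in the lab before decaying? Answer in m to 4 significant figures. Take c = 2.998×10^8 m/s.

γ = 1/√(1 − 0.9699²) = 4.10672
Dilated lifetime: Δt = γτ₀ = 4.10672 × 3.626 μs = 14.8910 μs
d = vΔt = 0.9699c × 14.8910 μs = 2.90776×10^8 m/s × 1.48910×10^-5 s = 4330 m

d ≈ 4330 m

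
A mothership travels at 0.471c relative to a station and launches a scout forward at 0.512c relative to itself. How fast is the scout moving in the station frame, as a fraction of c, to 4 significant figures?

Compose boost 2: (0.512 + 0.471)/(1 + 0.512×0.471) = 0.9830/1.24115 = 0.7920

u ≈ 0.7920c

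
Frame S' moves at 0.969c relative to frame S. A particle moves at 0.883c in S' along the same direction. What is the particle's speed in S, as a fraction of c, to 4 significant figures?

Relativistic velocity addition: u = (u' + v)/(1 + u'v/c²)
= (0.883 + 0.969)/(1 + 0.883×0.969) = 1.852/1.85563 = 0.9980

u ≈ 0.9980c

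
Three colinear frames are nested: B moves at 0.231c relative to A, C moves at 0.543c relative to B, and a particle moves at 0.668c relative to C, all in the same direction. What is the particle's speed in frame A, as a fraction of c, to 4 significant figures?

Compose boost 2: (0.543 + 0.231)/(1 + 0.543×0.231) = 0.7740/1.12543 = 0.687735
Compose boost 3: (0.668 + 0.687735)/(1 + 0.668×0.687735) = 1.35574/1.45941 = 0.9290

u ≈ 0.9290c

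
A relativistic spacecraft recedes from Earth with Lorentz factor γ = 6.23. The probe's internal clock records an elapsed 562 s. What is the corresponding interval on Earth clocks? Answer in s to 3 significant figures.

γ = 6.23 (given)
Time dilation: Δt = γτ₀ = 6.23 × 562 s = 3500 s

Δt ≈ 3500 s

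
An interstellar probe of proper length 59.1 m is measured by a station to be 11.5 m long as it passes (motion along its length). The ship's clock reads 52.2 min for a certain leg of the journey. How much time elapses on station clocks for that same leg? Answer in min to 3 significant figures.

Δt ≈ 268 min

Length contraction ⇒ γ = L₀/L = 59.1/11.5 = 5.1391
Time dilation: Δt = γτ₀ = 5.1391 × 52.2 min = 268 min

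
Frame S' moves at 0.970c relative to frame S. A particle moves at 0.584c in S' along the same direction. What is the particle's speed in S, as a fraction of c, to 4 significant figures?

Relativistic velocity addition: u = (u' + v)/(1 + u'v/c²)
= (0.584 + 0.970)/(1 + 0.584×0.970) = 1.554/1.56648 = 0.9920

u ≈ 0.9920c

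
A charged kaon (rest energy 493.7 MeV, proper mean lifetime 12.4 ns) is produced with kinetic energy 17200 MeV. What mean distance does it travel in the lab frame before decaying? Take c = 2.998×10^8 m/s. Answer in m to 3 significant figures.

γ = 1 + K/(m₀c²) = 1 + 17200/493.7 = 35.839
β = √(1 − 1/γ²) = 0.99961
Dilated lifetime: γτ₀ = 35.839 × 12.4 ns = 444.40 ns
d = βc·γτ₀ = 0.99961 × (2.998×10^8 m/s) × 4.4440×10^-7 s = 133 m

d ≈ 133 m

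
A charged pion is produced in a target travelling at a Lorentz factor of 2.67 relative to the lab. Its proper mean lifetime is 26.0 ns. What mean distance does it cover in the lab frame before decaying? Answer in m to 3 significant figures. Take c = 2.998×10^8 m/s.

d ≈ 19.3 m

β = √(1 − 1/γ²) = √(1 − 1/2.67²) = 0.92721
Dilated lifetime: Δt = γτ₀ = 2.67 × 26.0 ns = 69.420 ns
d = vΔt = 0.92721c × 69.420 ns = 2.7798×10^8 m/s × 6.9420×10^-8 s = 19.3 m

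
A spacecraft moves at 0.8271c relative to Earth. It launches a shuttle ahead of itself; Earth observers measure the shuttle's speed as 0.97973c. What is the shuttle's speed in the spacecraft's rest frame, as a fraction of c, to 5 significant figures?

u' ≈ 0.80473c

Inverse velocity addition: u' = (u − v)/(1 − uv/c²)
= (0.97973 − 0.8271)/(1 − 0.97973×0.8271) = 0.15263/0.1896653 = 0.80473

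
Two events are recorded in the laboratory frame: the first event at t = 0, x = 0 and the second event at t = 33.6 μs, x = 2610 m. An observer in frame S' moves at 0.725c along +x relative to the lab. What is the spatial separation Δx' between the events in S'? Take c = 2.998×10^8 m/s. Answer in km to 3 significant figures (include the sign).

Δx' ≈ -6.81 km

γ = 1/√(1 − 0.725²) = 1.4519
Δx' = γ(Δx − vΔt) = 1.4519 × (2610 m − 0.725×(2.998×10^8 m/s)×33.6×10^-6 s)
= 1.4519 × (-4693.1 m) = -6.81 km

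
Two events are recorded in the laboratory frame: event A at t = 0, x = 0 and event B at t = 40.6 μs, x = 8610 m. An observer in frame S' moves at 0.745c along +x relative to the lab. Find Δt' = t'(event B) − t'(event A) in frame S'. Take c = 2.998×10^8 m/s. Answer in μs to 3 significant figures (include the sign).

γ = 1/√(1 − 0.745²) = 1.4991
Δt' = γ(Δt − vΔx/c²) = 1.4991 × (40.6 μs − 0.745×8610 m / (2.998×10^8 m/s))
= 1.4991 × (19.204 μs) = 28.8 μs

Δt' ≈ 28.8 μs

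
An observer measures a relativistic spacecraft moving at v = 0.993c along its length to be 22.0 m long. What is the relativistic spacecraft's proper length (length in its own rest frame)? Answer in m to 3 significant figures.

L₀ ≈ 186 m

γ = 1/√(1 − 0.993²) = 8.4664
L₀ = γL = 8.4664 × 22.0 = 186 m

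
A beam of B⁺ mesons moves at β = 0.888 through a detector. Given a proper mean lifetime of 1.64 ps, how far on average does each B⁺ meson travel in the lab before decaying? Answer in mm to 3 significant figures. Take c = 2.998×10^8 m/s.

d ≈ 0.949 mm

γ = 1/√(1 − 0.888²) = 2.1747
Dilated lifetime: Δt = γτ₀ = 2.1747 × 1.64 ps = 3.5664 ps
d = vΔt = 0.888c × 3.5664 ps = 2.6622×10^8 m/s × 3.5664×10^-12 s = 0.949 mm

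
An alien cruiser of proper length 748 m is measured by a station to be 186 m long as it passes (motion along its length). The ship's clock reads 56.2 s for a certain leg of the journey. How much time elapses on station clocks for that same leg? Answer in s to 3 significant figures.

Δt ≈ 226 s

Length contraction ⇒ γ = L₀/L = 748/186 = 4.0215
Time dilation: Δt = γτ₀ = 4.0215 × 56.2 s = 226 s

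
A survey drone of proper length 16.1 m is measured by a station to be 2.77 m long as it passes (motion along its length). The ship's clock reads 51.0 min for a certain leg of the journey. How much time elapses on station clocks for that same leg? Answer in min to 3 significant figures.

Length contraction ⇒ γ = L₀/L = 16.1/2.77 = 5.8123
Time dilation: Δt = γτ₀ = 5.8123 × 51.0 min = 296 min

Δt ≈ 296 min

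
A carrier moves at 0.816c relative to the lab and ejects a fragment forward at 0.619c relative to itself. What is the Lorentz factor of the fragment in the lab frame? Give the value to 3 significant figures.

γ ≈ 3.32

u_lab = (0.619 + 0.816)/(1 + 0.619×0.816) = 1.435/1.50510 = 0.953422
γ = 1/√(1 − 0.953422²) = 3.32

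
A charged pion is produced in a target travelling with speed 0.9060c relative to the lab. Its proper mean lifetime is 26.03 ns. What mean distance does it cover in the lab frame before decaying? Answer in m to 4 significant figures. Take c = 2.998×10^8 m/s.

γ = 1/√(1 − 0.9060²) = 2.36252
Dilated lifetime: Δt = γτ₀ = 2.36252 × 26.03 ns = 61.4963 ns
d = vΔt = 0.9060c × 61.4963 ns = 2.71619×10^8 m/s × 6.14963×10^-8 s = 16.70 m

d ≈ 16.70 m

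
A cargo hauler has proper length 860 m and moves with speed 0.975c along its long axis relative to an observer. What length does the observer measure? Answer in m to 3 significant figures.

γ = 1/√(1 − 0.975²) = 4.5004
Length contraction: L = L₀/γ = 860/4.5004 = 191 m

L ≈ 191 m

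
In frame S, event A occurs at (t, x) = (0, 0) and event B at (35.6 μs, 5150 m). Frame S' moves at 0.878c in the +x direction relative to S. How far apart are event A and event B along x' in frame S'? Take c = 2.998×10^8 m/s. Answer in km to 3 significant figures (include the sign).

Δx' ≈ -8.82 km

γ = 1/√(1 − 0.878²) = 2.0892
Δx' = γ(Δx − vΔt) = 2.0892 × (5150 m − 0.878×(2.998×10^8 m/s)×35.6×10^-6 s)
= 2.0892 × (-4220.8 m) = -8.82 km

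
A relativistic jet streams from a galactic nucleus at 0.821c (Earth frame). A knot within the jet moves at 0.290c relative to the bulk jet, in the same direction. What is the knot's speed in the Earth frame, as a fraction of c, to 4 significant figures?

Relativistic velocity addition: u = (u' + v)/(1 + u'v/c²)
= (0.290 + 0.821)/(1 + 0.290×0.821) = 1.111/1.23809 = 0.8973

u ≈ 0.8973c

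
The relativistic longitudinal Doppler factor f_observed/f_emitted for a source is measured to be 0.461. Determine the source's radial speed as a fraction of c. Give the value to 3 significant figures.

β ≈ 0.649

f_obs/f_src = √((1−β)/(1+β)) = 0.461  ⇒  (1−β)/(1+β) = 0.21252
β = |1 − D²|/(1 + D²) = |1 − 0.21252|/(1 + 0.21252) = 0.649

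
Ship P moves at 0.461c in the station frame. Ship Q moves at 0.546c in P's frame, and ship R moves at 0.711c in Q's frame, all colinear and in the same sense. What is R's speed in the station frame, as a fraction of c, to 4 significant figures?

Compose boost 2: (0.546 + 0.461)/(1 + 0.546×0.461) = 1.007/1.25171 = 0.804502
Compose boost 3: (0.711 + 0.804502)/(1 + 0.711×0.804502) = 1.51550/1.57200 = 0.9641

u ≈ 0.9641c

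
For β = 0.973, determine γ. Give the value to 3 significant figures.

γ ≈ 4.33

γ = 1/√(1 − β²) = 1/√(1 − 0.973²) = 1/√(0.053271) = 4.33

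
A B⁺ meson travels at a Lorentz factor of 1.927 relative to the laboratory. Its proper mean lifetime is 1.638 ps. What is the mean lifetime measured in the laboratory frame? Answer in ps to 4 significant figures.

γ = 1.927 (given)
Time dilation: Δt = γτ₀ = 1.927 × 1.638 ps = 3.156 ps

Δt ≈ 3.156 ps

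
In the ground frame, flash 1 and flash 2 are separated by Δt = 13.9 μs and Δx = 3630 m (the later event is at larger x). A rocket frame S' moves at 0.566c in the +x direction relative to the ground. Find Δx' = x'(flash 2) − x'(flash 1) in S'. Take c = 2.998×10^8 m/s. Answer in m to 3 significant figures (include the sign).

γ = 1/√(1 − 0.566²) = 1.2130
Δx' = γ(Δx − vΔt) = 1.2130 × (3630 m − 0.566×(2.998×10^8 m/s)×13.9×10^-6 s)
= 1.2130 × (1271.4 m) = 1540 m

Δx' ≈ 1540 m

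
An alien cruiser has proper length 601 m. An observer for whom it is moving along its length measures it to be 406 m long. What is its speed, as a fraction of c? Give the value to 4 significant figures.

β ≈ 0.7373

γ = L₀/L = 601/406 = 1.48030
β = √(1 − 1/γ²) = 0.7373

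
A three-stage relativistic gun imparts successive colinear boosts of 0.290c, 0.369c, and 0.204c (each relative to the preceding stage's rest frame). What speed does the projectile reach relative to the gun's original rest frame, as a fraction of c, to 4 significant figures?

Compose boost 2: (0.369 + 0.290)/(1 + 0.369×0.290) = 0.6590/1.10701 = 0.595297
Compose boost 3: (0.204 + 0.595297)/(1 + 0.204×0.595297) = 0.799297/1.12144 = 0.7127

u ≈ 0.7127c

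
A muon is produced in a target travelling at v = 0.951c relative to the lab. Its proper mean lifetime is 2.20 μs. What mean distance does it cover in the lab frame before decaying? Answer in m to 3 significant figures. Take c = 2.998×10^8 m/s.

γ = 1/√(1 − 0.951²) = 3.2342
Dilated lifetime: Δt = γτ₀ = 3.2342 × 2.20 μs = 7.1153 μs
d = vΔt = 0.951c × 7.1153 μs = 2.8511×10^8 m/s × 7.1153×10^-6 s = 2030 m

d ≈ 2030 m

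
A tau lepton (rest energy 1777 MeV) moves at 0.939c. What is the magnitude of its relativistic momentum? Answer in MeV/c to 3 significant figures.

γ = 1/√(1 − 0.939²) = 2.9077
p = γβm₀c = 2.9077 × 0.939 × 1777 MeV/c = 4850 MeV/c

p ≈ 4850 MeV/c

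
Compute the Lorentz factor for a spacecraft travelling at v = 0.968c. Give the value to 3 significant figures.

γ = 1/√(1 − β²) = 1/√(1 − 0.968²) = 1/√(0.062976) = 3.98

γ ≈ 3.98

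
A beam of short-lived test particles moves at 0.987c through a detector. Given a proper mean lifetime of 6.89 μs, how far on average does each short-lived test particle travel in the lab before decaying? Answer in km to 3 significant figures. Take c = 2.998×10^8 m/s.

γ = 1/√(1 − 0.987²) = 6.2220
Dilated lifetime: Δt = γτ₀ = 6.2220 × 6.89 μs = 42.870 μs
d = vΔt = 0.987c × 42.870 μs = 2.9590×10^8 m/s × 4.2870×10^-5 s = 12.7 km

d ≈ 12.7 km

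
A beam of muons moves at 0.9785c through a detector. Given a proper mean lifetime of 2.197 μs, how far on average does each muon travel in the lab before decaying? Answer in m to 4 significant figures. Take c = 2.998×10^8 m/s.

d ≈ 3125 m

γ = 1/√(1 − 0.9785²) = 4.84856
Dilated lifetime: Δt = γτ₀ = 4.84856 × 2.197 μs = 10.6523 μs
d = vΔt = 0.9785c × 10.6523 μs = 2.93354×10^8 m/s × 1.06523×10^-5 s = 3125 m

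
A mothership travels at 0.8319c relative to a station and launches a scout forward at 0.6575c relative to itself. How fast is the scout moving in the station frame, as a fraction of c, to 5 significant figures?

Compose boost 2: (0.6575 + 0.8319)/(1 + 0.6575×0.8319) = 1.4894/1.546974 = 0.96278

u ≈ 0.96278c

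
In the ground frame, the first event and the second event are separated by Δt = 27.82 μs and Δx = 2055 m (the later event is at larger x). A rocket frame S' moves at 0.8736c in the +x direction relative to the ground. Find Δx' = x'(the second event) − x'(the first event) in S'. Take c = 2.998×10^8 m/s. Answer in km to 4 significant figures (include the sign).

γ = 1/√(1 − 0.8736²) = 2.05489
Δx' = γ(Δx − vΔt) = 2.05489 × (2055 m − 0.8736×(2.998×10^8 m/s)×27.82×10^-6 s)
= 2.05489 × (-5231.20 m) = -10.75 km

Δx' ≈ -10.75 km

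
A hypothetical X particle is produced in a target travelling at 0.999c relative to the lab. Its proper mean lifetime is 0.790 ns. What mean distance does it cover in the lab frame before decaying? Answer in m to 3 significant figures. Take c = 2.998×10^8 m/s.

γ = 1/√(1 − 0.999²) = 22.366
Dilated lifetime: Δt = γτ₀ = 22.366 × 0.790 ns = 17.669 ns
d = vΔt = 0.999c × 17.669 ns = 2.9950×10^8 m/s × 1.7669×10^-8 s = 5.29 m

d ≈ 5.29 m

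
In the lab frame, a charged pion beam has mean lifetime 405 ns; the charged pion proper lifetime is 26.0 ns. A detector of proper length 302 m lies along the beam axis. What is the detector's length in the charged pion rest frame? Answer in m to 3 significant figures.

Time dilation ⇒ γ = Δt/τ₀ = 405/26.0 = 15.577
Length contraction: L = L₀/γ = 302/15.577 = 19.4 m

L ≈ 19.4 m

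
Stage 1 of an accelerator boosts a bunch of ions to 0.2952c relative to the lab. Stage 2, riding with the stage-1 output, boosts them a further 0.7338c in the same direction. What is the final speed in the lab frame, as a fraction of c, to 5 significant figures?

Compose boost 2: (0.7338 + 0.2952)/(1 + 0.7338×0.2952) = 1.0290/1.216618 = 0.84579

u ≈ 0.84579c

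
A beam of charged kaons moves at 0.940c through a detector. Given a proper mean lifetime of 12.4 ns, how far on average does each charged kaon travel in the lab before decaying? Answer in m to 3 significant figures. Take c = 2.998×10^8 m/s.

d ≈ 10.2 m

γ = 1/√(1 − 0.940²) = 2.9311
Dilated lifetime: Δt = γτ₀ = 2.9311 × 12.4 ns = 36.345 ns
d = vΔt = 0.940c × 36.345 ns = 2.8181×10^8 m/s × 3.6345×10^-8 s = 10.2 m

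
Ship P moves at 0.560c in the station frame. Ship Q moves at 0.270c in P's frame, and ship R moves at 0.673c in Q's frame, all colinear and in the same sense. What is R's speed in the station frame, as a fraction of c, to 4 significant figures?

u ≈ 0.9386c

Compose boost 2: (0.270 + 0.560)/(1 + 0.270×0.560) = 0.8300/1.15120 = 0.720987
Compose boost 3: (0.673 + 0.720987)/(1 + 0.673×0.720987) = 1.39399/1.48522 = 0.9386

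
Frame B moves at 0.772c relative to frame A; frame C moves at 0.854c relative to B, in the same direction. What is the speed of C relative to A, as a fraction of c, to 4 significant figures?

u ≈ 0.9799c

Compose boost 2: (0.854 + 0.772)/(1 + 0.854×0.772) = 1.626/1.65929 = 0.9799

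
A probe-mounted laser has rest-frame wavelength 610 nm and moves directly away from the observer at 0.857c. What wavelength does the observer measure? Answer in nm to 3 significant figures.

Relativistic Doppler: λ_obs = λ_src √((1+β)/(1−β))
= 610 × √(1.8570/0.14300) = 610 × 3.6036 = 2200 nm

λ_obs ≈ 2200 nm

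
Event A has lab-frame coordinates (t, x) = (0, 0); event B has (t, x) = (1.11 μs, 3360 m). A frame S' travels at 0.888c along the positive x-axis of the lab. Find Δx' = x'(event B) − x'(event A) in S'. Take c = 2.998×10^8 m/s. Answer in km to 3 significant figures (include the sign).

γ = 1/√(1 − 0.888²) = 2.1747
Δx' = γ(Δx − vΔt) = 2.1747 × (3360 m − 0.888×(2.998×10^8 m/s)×1.11×10^-6 s)
= 2.1747 × (3064.5 m) = 6.66 km

Δx' ≈ 6.66 km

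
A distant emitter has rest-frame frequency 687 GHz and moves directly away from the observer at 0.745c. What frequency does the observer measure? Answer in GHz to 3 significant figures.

f_obs ≈ 263 GHz

Relativistic Doppler: f_obs = f_src √((1−β)/(1+β))
= 687 × √(0.25500/1.7450) = 687 × 0.38227 = 263 GHz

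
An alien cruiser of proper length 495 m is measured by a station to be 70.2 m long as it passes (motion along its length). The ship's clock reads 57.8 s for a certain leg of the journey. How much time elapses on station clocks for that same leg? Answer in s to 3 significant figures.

Δt ≈ 408 s

Length contraction ⇒ γ = L₀/L = 495/70.2 = 7.0513
Time dilation: Δt = γτ₀ = 7.0513 × 57.8 s = 408 s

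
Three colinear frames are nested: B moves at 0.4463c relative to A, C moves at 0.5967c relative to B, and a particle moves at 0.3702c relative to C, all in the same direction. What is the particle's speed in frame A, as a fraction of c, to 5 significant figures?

Compose boost 2: (0.5967 + 0.4463)/(1 + 0.5967×0.4463) = 1.0430/1.266307 = 0.8236548
Compose boost 3: (0.3702 + 0.8236548)/(1 + 0.3702×0.8236548) = 1.193855/1.304917 = 0.91489

u ≈ 0.91489c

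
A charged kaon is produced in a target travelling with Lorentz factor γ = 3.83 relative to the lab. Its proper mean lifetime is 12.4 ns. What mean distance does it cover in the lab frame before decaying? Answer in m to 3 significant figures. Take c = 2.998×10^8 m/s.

d ≈ 13.7 m

β = √(1 − 1/γ²) = √(1 − 1/3.83²) = 0.96531
Dilated lifetime: Δt = γτ₀ = 3.83 × 12.4 ns = 47.492 ns
d = vΔt = 0.96531c × 47.492 ns = 2.8940×10^8 m/s × 4.7492×10^-8 s = 13.7 m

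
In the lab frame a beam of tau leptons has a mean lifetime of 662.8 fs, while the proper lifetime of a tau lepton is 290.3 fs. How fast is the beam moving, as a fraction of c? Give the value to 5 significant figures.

β ≈ 0.89898

γ = Δt/τ₀ = 662.8/290.3 = 2.283155
β = √(1 − 1/γ²) = √(1 − 1/2.283155²) = 0.89898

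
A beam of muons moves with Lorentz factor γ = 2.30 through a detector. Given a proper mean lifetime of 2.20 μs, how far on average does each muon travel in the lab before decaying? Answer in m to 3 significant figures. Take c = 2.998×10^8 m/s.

β = √(1 − 1/γ²) = √(1 − 1/2.30²) = 0.90054
Dilated lifetime: Δt = γτ₀ = 2.30 × 2.20 μs = 5.0600 μs
d = vΔt = 0.90054c × 5.0600 μs = 2.6998×10^8 m/s × 5.0600×10^-6 s = 1370 m

d ≈ 1370 m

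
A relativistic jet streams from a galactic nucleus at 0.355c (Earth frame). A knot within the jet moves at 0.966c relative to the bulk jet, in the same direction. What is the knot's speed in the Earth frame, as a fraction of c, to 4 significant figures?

u ≈ 0.9837c

Relativistic velocity addition: u = (u' + v)/(1 + u'v/c²)
= (0.966 + 0.355)/(1 + 0.966×0.355) = 1.321/1.34293 = 0.9837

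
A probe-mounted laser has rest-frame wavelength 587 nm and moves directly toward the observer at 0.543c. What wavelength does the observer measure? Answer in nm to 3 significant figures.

λ_obs ≈ 319 nm

Relativistic Doppler: λ_obs = λ_src √((1−β)/(1+β))
= 587 × √(0.45700/1.5430) = 587 × 0.54422 = 319 nm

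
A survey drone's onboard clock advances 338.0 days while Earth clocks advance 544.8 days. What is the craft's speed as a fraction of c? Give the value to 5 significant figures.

β ≈ 0.78428

γ = Δt/τ₀ = 544.8/338.0 = 1.611834
β = √(1 − 1/γ²) = √(1 − 1/1.611834²) = 0.78428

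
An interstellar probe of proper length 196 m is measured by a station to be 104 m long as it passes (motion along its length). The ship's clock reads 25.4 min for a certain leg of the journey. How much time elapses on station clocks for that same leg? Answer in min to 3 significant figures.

Length contraction ⇒ γ = L₀/L = 196/104 = 1.8846
Time dilation: Δt = γτ₀ = 1.8846 × 25.4 min = 47.9 min

Δt ≈ 47.9 min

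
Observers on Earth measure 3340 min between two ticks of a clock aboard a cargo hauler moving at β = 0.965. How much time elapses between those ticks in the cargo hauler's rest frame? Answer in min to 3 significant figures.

γ = 1/√(1 − 0.965²) = 3.8132
Proper time: τ₀ = Δt/γ = 3340/3.8132 = 876 min

τ₀ ≈ 876 min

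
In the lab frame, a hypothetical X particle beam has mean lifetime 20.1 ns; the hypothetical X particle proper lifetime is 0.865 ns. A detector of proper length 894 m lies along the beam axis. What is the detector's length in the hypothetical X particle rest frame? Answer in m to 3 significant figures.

L ≈ 38.5 m

Time dilation ⇒ γ = Δt/τ₀ = 20.1/0.865 = 23.237
Length contraction: L = L₀/γ = 894/23.237 = 38.5 m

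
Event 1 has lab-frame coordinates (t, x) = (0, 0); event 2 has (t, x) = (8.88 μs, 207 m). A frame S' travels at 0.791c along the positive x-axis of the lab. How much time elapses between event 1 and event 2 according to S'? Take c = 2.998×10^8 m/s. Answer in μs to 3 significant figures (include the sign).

γ = 1/√(1 − 0.791²) = 1.6345
Δt' = γ(Δt − vΔx/c²) = 1.6345 × (8.88 μs − 0.791×207 m / (2.998×10^8 m/s))
= 1.6345 × (8.3338 μs) = 13.6 μs

Δt' ≈ 13.6 μs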